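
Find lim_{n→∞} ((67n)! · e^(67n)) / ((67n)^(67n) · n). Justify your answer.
lim = 0

Stirling: (67n)! ~ sqrt(2π·67n) · (67n/e)^(67n). Hence
  (67n)! · e^(67n) / (67n)^(67n) ~ sqrt(2π·67n).
Dividing by n: sqrt(2π·67n) / n = sqrt(2π·67) · n^((1−2)/2), so the expression behaves like sqrt(2π·67) · n^((1−2)/2) → 0.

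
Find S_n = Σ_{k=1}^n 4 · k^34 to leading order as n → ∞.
S_n ~ 4 · n^35 / 35

By integral comparison (Euler-Maclaurin), Σ_{k=1}^n 4 · k^34 = 4 · ∫_0^n x^34 dx + O(n^34) = 4 · n^35/35 + O(n^34). (Equivalently, Faulhaber's formula gives the same leading term.)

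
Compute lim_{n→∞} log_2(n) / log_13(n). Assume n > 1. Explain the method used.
lim = ln(13) / ln(2) = log_2(13)

Change of base: log_2(n) = ln n / ln 2 and log_13(n) = ln n / ln 13. The ratio is (ln n / ln 2) · (ln 13 / ln n) = ln 13 / ln 2, a constant independent of n. So the limit is ln 13 / ln 2 = log_2(13).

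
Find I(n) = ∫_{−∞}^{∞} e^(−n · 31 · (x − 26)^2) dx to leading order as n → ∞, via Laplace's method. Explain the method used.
I(n) = sqrt(π/(31n))

Here φ(x) = 31 · (x − 26)^2 has its unique minimum at x* = 26 with φ(x*) = 0 and φ''(x*) = 62. Laplace's method gives
  I(n) ~ e^(−n φ(x*)) · sqrt(2π / (n · φ''(x*))) = sqrt(2π / (62n)) = sqrt(π/(31n)).
This is exact: substituting u = (x − 26)·sqrt(31n) gives I(n) = (1/sqrt(31n)) ∫_{−∞}^{∞} e^(−u^2) du = sqrt(π/(31n)).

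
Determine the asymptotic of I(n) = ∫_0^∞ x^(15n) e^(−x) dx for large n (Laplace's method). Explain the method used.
I(n) ~ sqrt(2π·15n) · (15n/e)^(15n)

Write the integrand as exp(15n ln x − x) and set f(x) = 15n ln x − x. Then f'(x) = 15n/x − 1 = 0 at x* = 15n, and f''(x*) = −15n/x*^2 = −1/(15n). Laplace's method (interior maximum) gives
  I(n) ~ e^(f(x*)) · sqrt(2π / |f''(x*)|)
        = exp(15n ln(15n) − 15n) · sqrt(2π · 15n)
        = (15n)^(15n) e^(−15n) · sqrt(2π·15n)
        = sqrt(2π·15n) · (15n/e)^(15n).
This matches Γ(15n+1) with Stirling applied to Γ.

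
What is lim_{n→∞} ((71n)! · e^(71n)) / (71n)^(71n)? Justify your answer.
lim = ∞

Stirling: (71n)! ~ sqrt(2π·71n) · (71n/e)^(71n). Hence
  (71n)! · e^(71n) / (71n)^(71n) ~ sqrt(2π·71n) = sqrt(2π·71) · sqrt(n) → ∞.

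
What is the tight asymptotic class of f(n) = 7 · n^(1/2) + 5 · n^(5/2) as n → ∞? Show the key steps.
f(n) ∈ Θ(n^(5/2))

Compare the terms by growth order. For large n, n^a · (log n)^b dominates n^a' · (log n)^b' iff a > a', or (a = a' and b > b'). Ranking the 2 terms shows the dominant one is 5 · n^(5/2). Hence f(n) ∈ Θ(n^(5/2)).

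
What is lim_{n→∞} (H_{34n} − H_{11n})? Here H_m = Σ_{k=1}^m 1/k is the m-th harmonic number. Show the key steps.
lim = ln(34/11)

Euler-Maclaurin gives H_m = ln m + γ + 1/(2m) + O(1/m^2). The γ and O(1/m) terms cancel in the difference:
  H_{34n} − H_{11n} = ln(34n) − ln(11n) + O(1/n) = ln(34/11) + O(1/n).
Hence the limit is ln(34/11).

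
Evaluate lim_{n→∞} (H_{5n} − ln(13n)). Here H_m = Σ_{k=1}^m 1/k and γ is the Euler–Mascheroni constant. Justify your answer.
lim = ln(5/13) + γ

By Euler-Maclaurin, H_m = ln m + γ + O(1/m). So
  H_{5n} − ln(13n) = ln(5n) + γ − ln(13n) + O(1/n)
                       = ln(5/13) + γ + O(1/n).
Hence the limit is ln(5/13) + γ.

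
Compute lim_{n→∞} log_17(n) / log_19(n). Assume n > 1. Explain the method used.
lim = ln(19) / ln(17) = log_17(19)

Change of base: log_17(n) = ln n / ln 17 and log_19(n) = ln n / ln 19. The ratio is (ln n / ln 17) · (ln 19 / ln n) = ln 19 / ln 17, a constant independent of n. So the limit is ln 19 / ln 17 = log_17(19).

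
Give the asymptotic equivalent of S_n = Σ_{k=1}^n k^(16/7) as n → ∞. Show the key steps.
S_n ~ (7/23) · n^(23/7)

Integral comparison: Σ_{k=1}^n k^(16/7) = ∫_0^n x^(16/7) dx + O(n^(16/7)). The integral is n^(1 + 16/7) / (1 + 16/7) = n^((16+7)/7) / ((16+7)/7) = (7/23) · n^(23/7).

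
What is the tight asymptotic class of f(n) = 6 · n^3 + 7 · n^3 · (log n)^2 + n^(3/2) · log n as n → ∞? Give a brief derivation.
f(n) ∈ Θ(n^3 · (log n)^2)

Compare the terms by growth order. For large n, n^a · (log n)^b dominates n^a' · (log n)^b' iff a > a', or (a = a' and b > b'). Ranking the 3 terms shows the dominant one is 7 · n^3 · (log n)^2. Hence f(n) ∈ Θ(n^3 · (log n)^2).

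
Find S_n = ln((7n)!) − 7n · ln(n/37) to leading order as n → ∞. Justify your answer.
S_n ~ 7n · (ln 259 − 1) + O(ln n)

Stirling: ln((7n)!) = 7n ln(7n) − 7n + O(ln n).
  S_n = 7n ln(7n) − 7n − 7n ln(n/37) + O(ln n)
      = 7n ln(7n) − 7n ln n + 7n ln 37 − 7n + O(ln n)
      = 7n ln 7 + 7n ln 37 − 7n + O(ln n)
      = 7n (ln 259 − 1) + O(ln n).
Numerically ln(259) − 1 ≈ 4.5568.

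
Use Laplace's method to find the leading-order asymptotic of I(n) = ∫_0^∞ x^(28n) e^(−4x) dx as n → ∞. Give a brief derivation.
I(n) ~ (sqrt(2π·28n) / 4) · (28n/(4e))^(28n)

Write the integrand as exp(28n ln x − 4x) and set f(x) = 28n ln x − 4x. Then f'(x) = 28n/x − 4 = 0 at x* = 28n/4, and f''(x*) = −28n/x*^2 = −4^2/(28n). Laplace's method (interior maximum) gives
  I(n) ~ e^(f(x*)) · sqrt(2π / |f''(x*)|)
        = exp(28n ln(28n/4) − 28n) · sqrt(2π · 28n / 4^2)
        = (28n/4)^(28n) e^(−28n) · sqrt(2π·28n) / 4
        = (sqrt(2π·28n) / 4) · (28n/(4e))^(28n).
This matches Γ(28n+1)/4^(28n+1) with Stirling applied to Γ.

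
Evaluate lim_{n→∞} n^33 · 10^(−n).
lim = 0

Exponentials with base > 1 dominate every fixed polynomial: for any fixed c, n^c / 10^n → 0 as n → ∞ (e.g. by the ratio test, or by writing 10^n = e^(n ln 10) and noting e^(n ln 10) / n^c → ∞). Hence n^33 · 10^(−n) = n^33 / 10^n → 0.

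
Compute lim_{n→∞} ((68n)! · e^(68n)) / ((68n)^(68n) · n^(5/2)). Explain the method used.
lim = 0

Stirling: (68n)! ~ sqrt(2π·68n) · (68n/e)^(68n). Hence
  (68n)! · e^(68n) / (68n)^(68n) ~ sqrt(2π·68n).
Dividing by n^(5/2): sqrt(2π·68n) / n^(5/2) = sqrt(2π·68) · n^((1−5)/2), so the expression behaves like sqrt(2π·68) · n^((1−5)/2) → 0.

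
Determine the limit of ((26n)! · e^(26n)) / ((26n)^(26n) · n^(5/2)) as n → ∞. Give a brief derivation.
lim = 0

Stirling: (26n)! ~ sqrt(2π·26n) · (26n/e)^(26n). Hence
  (26n)! · e^(26n) / (26n)^(26n) ~ sqrt(2π·26n).
Dividing by n^(5/2): sqrt(2π·26n) / n^(5/2) = sqrt(2π·26) · n^((1−5)/2), so the expression behaves like sqrt(2π·26) · n^((1−5)/2) → 0.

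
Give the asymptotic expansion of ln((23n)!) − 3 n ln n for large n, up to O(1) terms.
ln((23n)!) − 3 n ln n = 20 n ln n + 23(ln 23 − 1) n + (1/2) ln(2π·23n) + O(1/n)

Stirling: ln((23n)!) = 23n ln(23n) − 23n + (1/2) ln(2π·23n) + O(1/n).
Expand 23n ln(23n) = 23n (ln n + ln 23) = 23n ln n + 23n ln 23.
Subtract 3n ln n: leading term is (23 − 3) n ln n = 20 n ln n. The next term is 23n ln 23 − 23n = 23(ln 23 − 1) n. Then the (1/2) ln(2π·23n) correction.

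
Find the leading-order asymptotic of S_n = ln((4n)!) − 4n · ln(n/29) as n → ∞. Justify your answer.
S_n ~ 4n · (ln 116 − 1) + O(ln n)

Stirling: ln((4n)!) = 4n ln(4n) − 4n + O(ln n).
  S_n = 4n ln(4n) − 4n − 4n ln(n/29) + O(ln n)
      = 4n ln(4n) − 4n ln n + 4n ln 29 − 4n + O(ln n)
      = 4n ln 4 + 4n ln 29 − 4n + O(ln n)
      = 4n (ln 116 − 1) + O(ln n).
Numerically ln(116) − 1 ≈ 3.7536.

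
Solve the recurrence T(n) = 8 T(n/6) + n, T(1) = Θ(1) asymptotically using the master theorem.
T(n) = Θ(n^(log_6 8))

Master theorem: compare f(n) = n to n^(log_6 8) where log_6 8 ≈ 1.161. Since 1 < log_6 8, we have f(n) = O(n^(log_6 8 − ε)) for some ε > 0 — Case 1. Hence T(n) = Θ(n^(log_6 8)).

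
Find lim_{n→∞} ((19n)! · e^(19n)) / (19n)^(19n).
lim = ∞

Stirling: (19n)! ~ sqrt(2π·19n) · (19n/e)^(19n). Hence
  (19n)! · e^(19n) / (19n)^(19n) ~ sqrt(2π·19n) = sqrt(2π·19) · sqrt(n) → ∞.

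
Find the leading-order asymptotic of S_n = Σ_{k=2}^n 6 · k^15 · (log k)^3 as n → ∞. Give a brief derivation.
S_n ~ 3 · n^16 · (log n)^3 / 8

By integral comparison, S_n = ∫_1^n 6 · x^15 · (log x)^3 dx + O(n^15 · (log n)^3). For the integral, the leading term of ∫_1^n x^15 (log x)^3 dx is n^16/16 · (log n)^3 (by repeated integration by parts; each step lowers the log-exponent and produces a relatively O(1/log n) correction). Hence S_n ~ 3 · n^16 · (log n)^3 / 8.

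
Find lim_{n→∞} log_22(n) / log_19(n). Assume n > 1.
lim = ln(19) / ln(22) = log_22(19)

Change of base: log_22(n) = ln n / ln 22 and log_19(n) = ln n / ln 19. The ratio is (ln n / ln 22) · (ln 19 / ln n) = ln 19 / ln 22, a constant independent of n. So the limit is ln 19 / ln 22 = log_22(19).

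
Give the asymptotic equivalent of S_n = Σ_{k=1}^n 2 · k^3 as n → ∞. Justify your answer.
S_n ~ n^4 / 2

By integral comparison (Euler-Maclaurin), Σ_{k=1}^n 2 · k^3 = 2 · ∫_0^n x^3 dx + O(n^3) = 2 · n^4/4 = n^4 / 2 + O(n^3). (Equivalently, Faulhaber's formula gives the same leading term.)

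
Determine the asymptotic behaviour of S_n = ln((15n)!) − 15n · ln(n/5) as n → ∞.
S_n ~ 15n · (ln 75 − 1) + O(ln n)

Stirling: ln((15n)!) = 15n ln(15n) − 15n + O(ln n).
  S_n = 15n ln(15n) − 15n − 15n ln(n/5) + O(ln n)
      = 15n ln(15n) − 15n ln n + 15n ln 5 − 15n + O(ln n)
      = 15n ln 15 + 15n ln 5 − 15n + O(ln n)
      = 15n (ln 75 − 1) + O(ln n).
Numerically ln(75) − 1 ≈ 3.3175.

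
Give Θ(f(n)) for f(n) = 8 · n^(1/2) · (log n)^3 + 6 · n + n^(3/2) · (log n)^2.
f(n) ∈ Θ(n^(3/2) · (log n)^2)

Compare the terms by growth order. For large n, n^a · (log n)^b dominates n^a' · (log n)^b' iff a > a', or (a = a' and b > b'). Ranking the 3 terms shows the dominant one is n^(3/2) · (log n)^2. Hence f(n) ∈ Θ(n^(3/2) · (log n)^2).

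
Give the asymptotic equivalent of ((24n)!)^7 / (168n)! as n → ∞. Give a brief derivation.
((24n)!)^7/(168n)! ~ ((2π·24n)^(6/2) / sqrt(7)) · 7^(−7·24n)  →  0

Write N = 24n. Stirling: N! ~ sqrt(2π N)(N/e)^N and (7N)! ~ sqrt(2π·7N)·(7N/e)^(7N).
  (N!)^7/(7N)! ~ (2π N)^(7/2) (N/e)^(7N) / [sqrt(2π·7N) (7N/e)^(7N)]
     = (2π N)^(7/2) / sqrt(2π·7N) · (N/(7N))^(7N)
     = (2π N)^((7−1)/2) / sqrt(7) · 7^(−7N).
Since 7^7 > 1, the factor 7^(−7N) decays exponentially, so the ratio → 0. Substituting N = 24n gives the stated form.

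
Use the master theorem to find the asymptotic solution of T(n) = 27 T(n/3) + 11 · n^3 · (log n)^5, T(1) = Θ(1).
T(n) = Θ(n^3 · (log n)^6)

Here log_3 27 = 3 and f(n) = 11 · n^3 · (log n)^5 = Θ(n^(log_3 27) · (log n)^5). This is the extended Case 2 of the master theorem (f matches the critical exponent up to log factors), giving T(n) = Θ(n^(log_3 27) · (log n)^(5+1)) = Θ(n^3 · (log n)^6).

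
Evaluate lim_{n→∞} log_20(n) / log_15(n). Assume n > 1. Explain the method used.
lim = ln(15) / ln(20) = log_20(15)

Change of base: log_20(n) = ln n / ln 20 and log_15(n) = ln n / ln 15. The ratio is (ln n / ln 20) · (ln 15 / ln n) = ln 15 / ln 20, a constant independent of n. So the limit is ln 15 / ln 20 = log_20(15).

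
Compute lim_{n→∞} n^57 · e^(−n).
lim = 0

Exponentials with base > 1 dominate every fixed polynomial: for any fixed c, n^c / e^n → 0 as n → ∞ (e.g. by the ratio test, or since e^n grows faster than any power of n). Hence n^57 · e^(−n) = n^57 / e^n → 0.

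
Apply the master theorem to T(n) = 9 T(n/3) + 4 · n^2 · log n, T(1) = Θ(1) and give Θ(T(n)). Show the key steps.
T(n) = Θ(n^2 · (log n)^2)

Here log_3 9 = 2 and f(n) = 4 · n^2 · log n = Θ(n^(log_3 9) · (log n)^1). This is the extended Case 2 of the master theorem (f matches the critical exponent up to log factors), giving T(n) = Θ(n^(log_3 9) · (log n)^(1+1)) = Θ(n^2 · (log n)^2).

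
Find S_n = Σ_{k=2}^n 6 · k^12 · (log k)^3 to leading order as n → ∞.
S_n ~ 6 · n^13 · (log n)^3 / 13

By integral comparison, S_n = ∫_1^n 6 · x^12 · (log x)^3 dx + O(n^12 · (log n)^3). For the integral, the leading term of ∫_1^n x^12 (log x)^3 dx is n^13/13 · (log n)^3 (by repeated integration by parts; each step lowers the log-exponent and produces a relatively O(1/log n) correction). Hence S_n ~ 6 · n^13 · (log n)^3 / 13.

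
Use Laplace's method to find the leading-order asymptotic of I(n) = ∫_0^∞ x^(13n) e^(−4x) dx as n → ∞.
I(n) ~ (sqrt(2π·13n) / 4) · (13n/(4e))^(13n)

Write the integrand as exp(13n ln x − 4x) and set f(x) = 13n ln x − 4x. Then f'(x) = 13n/x − 4 = 0 at x* = 13n/4, and f''(x*) = −13n/x*^2 = −4^2/(13n). Laplace's method (interior maximum) gives
  I(n) ~ e^(f(x*)) · sqrt(2π / |f''(x*)|)
        = exp(13n ln(13n/4) − 13n) · sqrt(2π · 13n / 4^2)
        = (13n/4)^(13n) e^(−13n) · sqrt(2π·13n) / 4
        = (sqrt(2π·13n) / 4) · (13n/(4e))^(13n).
This matches Γ(13n+1)/4^(13n+1) with Stirling applied to Γ.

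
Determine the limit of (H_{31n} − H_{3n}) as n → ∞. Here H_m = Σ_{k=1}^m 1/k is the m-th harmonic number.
lim = ln(31/3)

Euler-Maclaurin gives H_m = ln m + γ + 1/(2m) + O(1/m^2). The γ and O(1/m) terms cancel in the difference:
  H_{31n} − H_{3n} = ln(31n) − ln(3n) + O(1/n) = ln(31/3) + O(1/n).
Hence the limit is ln(31/3).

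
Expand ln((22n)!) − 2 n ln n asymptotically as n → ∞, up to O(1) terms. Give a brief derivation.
ln((22n)!) − 2 n ln n = 20 n ln n + 22(ln 22 − 1) n + (1/2) ln(2π·22n) + O(1/n)

Stirling: ln((22n)!) = 22n ln(22n) − 22n + (1/2) ln(2π·22n) + O(1/n).
Expand 22n ln(22n) = 22n (ln n + ln 22) = 22n ln n + 22n ln 22.
Subtract 2n ln n: leading term is (22 − 2) n ln n = 20 n ln n. The next term is 22n ln 22 − 22n = 22(ln 22 − 1) n. Then the (1/2) ln(2π·22n) correction.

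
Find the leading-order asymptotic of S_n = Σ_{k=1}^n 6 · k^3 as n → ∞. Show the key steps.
S_n ~ 3 · n^4 / 2

By integral comparison (Euler-Maclaurin), Σ_{k=1}^n 6 · k^3 = 6 · ∫_0^n x^3 dx + O(n^3) = 6 · n^4/4 = 3 · n^4 / 2 + O(n^3). (Equivalently, Faulhaber's formula gives the same leading term.)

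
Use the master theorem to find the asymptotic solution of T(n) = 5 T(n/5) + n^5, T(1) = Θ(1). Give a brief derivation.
T(n) = Θ(n^5)

log_5 5 ≈ 1.000. f(n) = n^5 dominates n^(log_5 5) since 5 > 1.000, and the regularity condition a·f(n/b) = 5·(n/5)^5 = (5/3125)·n^5 ≤ c·f(n) holds with c = 5/3125 ≈ 0.0016 < 1. So this is Case 3: T(n) = Θ(f(n)) = Θ(n^5).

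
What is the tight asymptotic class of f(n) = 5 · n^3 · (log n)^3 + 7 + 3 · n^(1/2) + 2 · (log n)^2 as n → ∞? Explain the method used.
f(n) ∈ Θ(n^3 · (log n)^3)

Compare the terms by growth order. For large n, n^a · (log n)^b dominates n^a' · (log n)^b' iff a > a', or (a = a' and b > b'). Ranking the 4 terms shows the dominant one is 5 · n^3 · (log n)^3. Hence f(n) ∈ Θ(n^3 · (log n)^3).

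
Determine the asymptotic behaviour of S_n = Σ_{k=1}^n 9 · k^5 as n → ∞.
S_n ~ 3 · n^6 / 2

By integral comparison (Euler-Maclaurin), Σ_{k=1}^n 9 · k^5 = 9 · ∫_0^n x^5 dx + O(n^5) = 9 · n^6/6 = 3 · n^6 / 2 + O(n^5). (Equivalently, Faulhaber's formula gives the same leading term.)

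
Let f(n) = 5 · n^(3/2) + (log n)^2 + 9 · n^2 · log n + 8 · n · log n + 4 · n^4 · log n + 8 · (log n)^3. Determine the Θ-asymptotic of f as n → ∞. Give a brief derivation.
f(n) ∈ Θ(n^4 · log n)

Compare the terms by growth order. For large n, n^a · (log n)^b dominates n^a' · (log n)^b' iff a > a', or (a = a' and b > b'). Ranking the 6 terms shows the dominant one is 4 · n^4 · log n. Hence f(n) ∈ Θ(n^4 · log n).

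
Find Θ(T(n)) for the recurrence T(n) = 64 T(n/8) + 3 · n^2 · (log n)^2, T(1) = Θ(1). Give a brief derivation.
T(n) = Θ(n^2 · (log n)^3)

Here log_8 64 = 2 and f(n) = 3 · n^2 · (log n)^2 = Θ(n^(log_8 64) · (log n)^2). This is the extended Case 2 of the master theorem (f matches the critical exponent up to log factors), giving T(n) = Θ(n^(log_8 64) · (log n)^(2+1)) = Θ(n^2 · (log n)^3).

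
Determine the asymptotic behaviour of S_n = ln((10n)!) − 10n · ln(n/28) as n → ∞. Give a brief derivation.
S_n ~ 10n · (ln 280 − 1) + O(ln n)

Stirling: ln((10n)!) = 10n ln(10n) − 10n + O(ln n).
  S_n = 10n ln(10n) − 10n − 10n ln(n/28) + O(ln n)
      = 10n ln(10n) − 10n ln n + 10n ln 28 − 10n + O(ln n)
      = 10n ln 10 + 10n ln 28 − 10n + O(ln n)
      = 10n (ln 280 − 1) + O(ln n).
Numerically ln(280) − 1 ≈ 4.6348.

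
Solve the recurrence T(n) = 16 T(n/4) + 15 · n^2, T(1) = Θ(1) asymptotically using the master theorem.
T(n) = Θ(n^2 log n)

log_4 16 = 2, and f(n) = 15 · n^2 = Θ(n^(log_4 16)). This is Case 2 of the master theorem: T(n) = Θ(f(n) · log n) = Θ(n^2 log n).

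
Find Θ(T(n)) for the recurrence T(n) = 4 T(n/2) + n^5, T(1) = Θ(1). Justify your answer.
T(n) = Θ(n^5)

log_2 4 ≈ 2.000. f(n) = n^5 dominates n^(log_2 4) since 5 > 2.000, and the regularity condition a·f(n/b) = 4·(n/2)^5 = (4/32)·n^5 ≤ c·f(n) holds with c = 4/32 ≈ 0.125 < 1. So this is Case 3: T(n) = Θ(f(n)) = Θ(n^5).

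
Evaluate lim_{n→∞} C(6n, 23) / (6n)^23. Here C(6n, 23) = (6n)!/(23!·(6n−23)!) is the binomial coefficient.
lim = 1/23! = 1/25852016738884976640000

With N = 6n → ∞: C(N, 23) / N^23 = [N(N−1)…(N−22)] / (23! · N^23) = (1/23!) · 1 · (1 − 1/(6n)) · … · (1 − 22/(6n)). Each factor → 1 as N → ∞, so the limit is 1/23! = 1/25852016738884976640000.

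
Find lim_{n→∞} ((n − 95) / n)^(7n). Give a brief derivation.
lim = e^(−665)

Rewrite as (1 − 95/n)^(7n). By the standard limit (1 + x/n)^n → e^x, we have (1 − 95/n)^n → e^(−95), and raising to the 7th power gives e^(−665).
More precisely, ln[(1 − 95/n)^(7n)] = 7n · ln(1 − 95/n) = 7n · (-95/n + O(1/n^2)) = -665 + O(1/n) → -665.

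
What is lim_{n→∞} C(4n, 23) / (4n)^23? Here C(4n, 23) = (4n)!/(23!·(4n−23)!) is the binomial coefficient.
lim = 1/23! = 1/25852016738884976640000

With N = 4n → ∞: C(N, 23) / N^23 = [N(N−1)…(N−22)] / (23! · N^23) = (1/23!) · 1 · (1 − 1/(4n)) · … · (1 − 22/(4n)). Each factor → 1 as N → ∞, so the limit is 1/23! = 1/25852016738884976640000.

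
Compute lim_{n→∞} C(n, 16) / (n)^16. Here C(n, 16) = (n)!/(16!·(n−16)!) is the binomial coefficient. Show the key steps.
lim = 1/16! = 1/20922789888000

With N = n → ∞: C(N, 16) / N^16 = [N(N−1)…(N−15)] / (16! · N^16) = (1/16!) · 1 · (1 − 1/n) · … · (1 − 15/n). Each factor → 1 as N → ∞, so the limit is 1/16! = 1/20922789888000.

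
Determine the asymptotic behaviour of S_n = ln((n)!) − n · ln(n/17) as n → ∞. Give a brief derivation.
S_n ~ n · (ln 17 − 1) + O(ln n)

Stirling: ln((n)!) = n ln(n) − n + O(ln n).
  S_n = n ln(n) − n − n ln(n/17) + O(ln n)
      = n ln(n) − n ln n + n ln 17 − n + O(ln n)
      = n ln 17 − n + O(ln n)
      = n (ln 17 − 1) + O(ln n).
Numerically ln(17) − 1 ≈ 1.8332.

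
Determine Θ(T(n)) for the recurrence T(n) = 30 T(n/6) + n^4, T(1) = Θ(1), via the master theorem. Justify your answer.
T(n) = Θ(n^4)

log_6 30 ≈ 1.898. f(n) = n^4 dominates n^(log_6 30) since 4 > 1.898, and the regularity condition a·f(n/b) = 30·(n/6)^4 = (30/1296)·n^4 ≤ c·f(n) holds with c = 30/1296 ≈ 0.0231 < 1. So this is Case 3: T(n) = Θ(f(n)) = Θ(n^4).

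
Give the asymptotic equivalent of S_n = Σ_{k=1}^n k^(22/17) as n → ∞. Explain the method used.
S_n ~ (17/39) · n^(39/17)

Integral comparison: Σ_{k=1}^n k^(22/17) = ∫_0^n x^(22/17) dx + O(n^(22/17)). The integral is n^(1 + 22/17) / (1 + 22/17) = n^((22+17)/17) / ((22+17)/17) = (17/39) · n^(39/17).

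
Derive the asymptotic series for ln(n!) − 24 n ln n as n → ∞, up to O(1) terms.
ln(n!) − 24 n ln n = −23 n ln n − n + (1/2) ln(2π n) + O(1/n)

Stirling: ln((n)!) = n ln(n) − n + (1/2) ln(2π·n) + O(1/n).
Here n ln(n) = n ln n.
Subtract 24n ln n: leading term is (1 − 24) n ln n = −23 n ln n. The next term is −n. Then the (1/2) ln(2π·n) correction.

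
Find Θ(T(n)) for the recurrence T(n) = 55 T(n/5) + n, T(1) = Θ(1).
T(n) = Θ(n^(log_5 55))

Master theorem: compare f(n) = n to n^(log_5 55) where log_5 55 ≈ 2.490. Since 1 < log_5 55, we have f(n) = O(n^(log_5 55 − ε)) for some ε > 0 — Case 1. Hence T(n) = Θ(n^(log_5 55)).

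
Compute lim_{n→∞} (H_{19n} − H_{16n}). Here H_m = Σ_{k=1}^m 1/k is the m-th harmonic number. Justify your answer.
lim = ln(19/16)

Euler-Maclaurin gives H_m = ln m + γ + 1/(2m) + O(1/m^2). The γ and O(1/m) terms cancel in the difference:
  H_{19n} − H_{16n} = ln(19n) − ln(16n) + O(1/n) = ln(19/16) + O(1/n).
Hence the limit is ln(19/16).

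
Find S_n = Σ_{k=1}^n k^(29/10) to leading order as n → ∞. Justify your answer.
S_n ~ (10/39) · n^(39/10)

Integral comparison: Σ_{k=1}^n k^(29/10) = ∫_0^n x^(29/10) dx + O(n^(29/10)). The integral is n^(1 + 29/10) / (1 + 29/10) = n^((29+10)/10) / ((29+10)/10) = (10/39) · n^(39/10).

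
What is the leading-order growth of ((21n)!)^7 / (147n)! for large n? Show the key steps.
((21n)!)^7/(147n)! ~ ((2π·21n)^(6/2) / sqrt(7)) · 7^(−7·21n)  →  0

Write N = 21n. Stirling: N! ~ sqrt(2π N)(N/e)^N and (7N)! ~ sqrt(2π·7N)·(7N/e)^(7N).
  (N!)^7/(7N)! ~ (2π N)^(7/2) (N/e)^(7N) / [sqrt(2π·7N) (7N/e)^(7N)]
     = (2π N)^(7/2) / sqrt(2π·7N) · (N/(7N))^(7N)
     = (2π N)^((7−1)/2) / sqrt(7) · 7^(−7N).
Since 7^7 > 1, the factor 7^(−7N) decays exponentially, so the ratio → 0. Substituting N = 21n gives the stated form.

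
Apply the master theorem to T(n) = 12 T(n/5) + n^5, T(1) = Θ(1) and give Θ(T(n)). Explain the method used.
T(n) = Θ(n^5)

log_5 12 ≈ 1.544. f(n) = n^5 dominates n^(log_5 12) since 5 > 1.544, and the regularity condition a·f(n/b) = 12·(n/5)^5 = (12/3125)·n^5 ≤ c·f(n) holds with c = 12/3125 ≈ 0.00384 < 1. So this is Case 3: T(n) = Θ(f(n)) = Θ(n^5).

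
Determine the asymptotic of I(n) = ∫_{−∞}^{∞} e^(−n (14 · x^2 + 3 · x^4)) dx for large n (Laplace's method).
I(n) ~ sqrt(π/(14n))

φ(x) = 14 · x^2 + 3 · x^4 has its unique global minimum at x* = 0 (since φ'(x) = 28x + 12x^3 = 0 only at x = 0 for real x with both coefficients positive, and φ → ∞ as |x| → ∞). At x* = 0, φ(0) = 0 and φ''(0) = 28. Laplace's method then gives
  I(n) ~ sqrt(2π / (n · φ''(0))) · e^(−n φ(0)) = sqrt(2π / (28n)) = sqrt(π/(14n)).
The 3 · x^4 term contributes only at subleading order (an O(1/n) relative correction).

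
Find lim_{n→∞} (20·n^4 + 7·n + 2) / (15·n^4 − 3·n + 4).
lim = 20/15 = 4/3

For large n the leading n^4 terms dominate both numerator and denominator. Dividing top and bottom by n^4, every other term tends to 0, leaving 20/15 = 4/3.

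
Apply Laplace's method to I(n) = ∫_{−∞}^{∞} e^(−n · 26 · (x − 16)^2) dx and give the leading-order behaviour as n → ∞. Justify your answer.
I(n) = sqrt(π/(26n))

Here φ(x) = 26 · (x − 16)^2 has its unique minimum at x* = 16 with φ(x*) = 0 and φ''(x*) = 52. Laplace's method gives
  I(n) ~ e^(−n φ(x*)) · sqrt(2π / (n · φ''(x*))) = sqrt(2π / (52n)) = sqrt(π/(26n)).
This is exact: substituting u = (x − 16)·sqrt(26n) gives I(n) = (1/sqrt(26n)) ∫_{−∞}^{∞} e^(−u^2) du = sqrt(π/(26n)).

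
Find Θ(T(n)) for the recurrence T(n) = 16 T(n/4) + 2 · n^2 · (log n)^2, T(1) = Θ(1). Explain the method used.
T(n) = Θ(n^2 · (log n)^3)

Here log_4 16 = 2 and f(n) = 2 · n^2 · (log n)^2 = Θ(n^(log_4 16) · (log n)^2). This is the extended Case 2 of the master theorem (f matches the critical exponent up to log factors), giving T(n) = Θ(n^(log_4 16) · (log n)^(2+1)) = Θ(n^2 · (log n)^3).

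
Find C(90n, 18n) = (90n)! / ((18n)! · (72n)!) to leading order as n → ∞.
C(90n, 18n) ~ (3125/256)^(18n) · sqrt(5/(8π·18n))

Write N = 18n. Apply Stirling to each factorial:
  (5N)! ~ sqrt(2π·5N) · (5N/e)^(5N),
  N! ~ sqrt(2π N) · (N/e)^N,
  (4N)! ~ sqrt(2π·4N) · (4N/e)^(4N).
The exponential factors combine to (5N)^(5N) / (N^N · (4N)^(4N)) = 5^(5N)/4^(4N) = (5^5/4^4)^N = (3125/256)^N.
The square-root prefactors combine to sqrt(2π·5N) / (sqrt(2π N)·sqrt(2π·4N)) = sqrt(5 / (2π·4·N)) = sqrt(5/(8π·18n)).
Substituting N = 18n: C(90n, 18n) ~ (3125/256)^(18n) · sqrt(5/(8π·18n)).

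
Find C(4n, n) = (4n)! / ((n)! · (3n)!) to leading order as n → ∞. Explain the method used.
C(4n, n) ~ (256/27)^(n) · sqrt(2/(3π·n))

Write N = n. Apply Stirling to each factorial:
  (4N)! ~ sqrt(2π·4N) · (4N/e)^(4N),
  N! ~ sqrt(2π N) · (N/e)^N,
  (3N)! ~ sqrt(2π·3N) · (3N/e)^(3N).
The exponential factors combine to (4N)^(4N) / (N^N · (3N)^(3N)) = 4^(4N)/3^(3N) = (4^4/3^3)^N = (256/27)^N.
The square-root prefactors combine to sqrt(2π·4N) / (sqrt(2π N)·sqrt(2π·3N)) = sqrt(4 / (2π·3·N)) = sqrt(2/(3π·n)).
Substituting N = n: C(4n, n) ~ (256/27)^(n) · sqrt(2/(3π·n)).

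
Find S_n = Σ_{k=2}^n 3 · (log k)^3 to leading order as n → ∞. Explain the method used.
S_n ~ 3 · n · (log n)^3

By integral comparison, S_n = ∫_1^n 3 · (log x)^3 dx + O((log n)^3). For the integral, the leading term of ∫_1^n (log x)^3 dx is n · (log n)^3 (by repeated integration by parts; each step lowers the log-exponent and produces a relatively O(1/log n) correction). Hence S_n ~ 3 · n · (log n)^3.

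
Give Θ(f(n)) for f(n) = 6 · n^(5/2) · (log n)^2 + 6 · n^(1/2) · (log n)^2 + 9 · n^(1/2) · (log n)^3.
f(n) ∈ Θ(n^(5/2) · (log n)^2)

Compare the terms by growth order. For large n, n^a · (log n)^b dominates n^a' · (log n)^b' iff a > a', or (a = a' and b > b'). Ranking the 3 terms shows the dominant one is 6 · n^(5/2) · (log n)^2. Hence f(n) ∈ Θ(n^(5/2) · (log n)^2).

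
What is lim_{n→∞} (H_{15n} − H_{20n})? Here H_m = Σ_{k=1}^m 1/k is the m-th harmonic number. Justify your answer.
lim = ln(15/20) = ln(3/4)

Euler-Maclaurin gives H_m = ln m + γ + 1/(2m) + O(1/m^2). The γ and O(1/m) terms cancel in the difference:
  H_{15n} − H_{20n} = ln(15n) − ln(20n) + O(1/n) = ln(15/20) + O(1/n).
Hence the limit is ln(15/20) = ln(3/4).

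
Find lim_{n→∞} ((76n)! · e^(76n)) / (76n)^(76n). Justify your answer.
lim = ∞

Stirling: (76n)! ~ sqrt(2π·76n) · (76n/e)^(76n). Hence
  (76n)! · e^(76n) / (76n)^(76n) ~ sqrt(2π·76n) = sqrt(2π·76) · sqrt(n) → ∞.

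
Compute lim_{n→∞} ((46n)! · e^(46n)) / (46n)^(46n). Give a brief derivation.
lim = ∞

Stirling: (46n)! ~ sqrt(2π·46n) · (46n/e)^(46n). Hence
  (46n)! · e^(46n) / (46n)^(46n) ~ sqrt(2π·46n) = sqrt(2π·46) · sqrt(n) → ∞.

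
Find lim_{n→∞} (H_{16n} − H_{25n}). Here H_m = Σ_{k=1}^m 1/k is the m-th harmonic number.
lim = ln(16/25)

Euler-Maclaurin gives H_m = ln m + γ + 1/(2m) + O(1/m^2). The γ and O(1/m) terms cancel in the difference:
  H_{16n} − H_{25n} = ln(16n) − ln(25n) + O(1/n) = ln(16/25) + O(1/n).
Hence the limit is ln(16/25).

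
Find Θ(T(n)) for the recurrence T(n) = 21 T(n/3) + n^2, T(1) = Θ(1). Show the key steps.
T(n) = Θ(n^(log_3 21))

Master theorem: compare f(n) = n^2 to n^(log_3 21) where log_3 21 ≈ 2.771. Since 2 < log_3 21, we have f(n) = O(n^(log_3 21 − ε)) for some ε > 0 — Case 1. Hence T(n) = Θ(n^(log_3 21)).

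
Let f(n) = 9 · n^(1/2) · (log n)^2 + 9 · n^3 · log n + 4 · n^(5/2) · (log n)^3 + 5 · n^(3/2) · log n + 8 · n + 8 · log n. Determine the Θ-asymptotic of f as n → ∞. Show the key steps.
f(n) ∈ Θ(n^3 · log n)

Compare the terms by growth order. For large n, n^a · (log n)^b dominates n^a' · (log n)^b' iff a > a', or (a = a' and b > b'). Ranking the 6 terms shows the dominant one is 9 · n^3 · log n. Hence f(n) ∈ Θ(n^3 · log n).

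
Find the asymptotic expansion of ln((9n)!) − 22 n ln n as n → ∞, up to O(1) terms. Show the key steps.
ln((9n)!) − 22 n ln n = −13 n ln n + 9(ln 9 − 1) n + (1/2) ln(2π·9n) + O(1/n)

Stirling: ln((9n)!) = 9n ln(9n) − 9n + (1/2) ln(2π·9n) + O(1/n).
Expand 9n ln(9n) = 9n (ln n + ln 9) = 9n ln n + 9n ln 9.
Subtract 22n ln n: leading term is (9 − 22) n ln n = −13 n ln n. The next term is 9n ln 9 − 9n = 9(ln 9 − 1) n. Then the (1/2) ln(2π·9n) correction.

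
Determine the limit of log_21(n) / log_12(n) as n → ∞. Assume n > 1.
lim = ln(12) / ln(21) = log_21(12)

Change of base: log_21(n) = ln n / ln 21 and log_12(n) = ln n / ln 12. The ratio is (ln n / ln 21) · (ln 12 / ln n) = ln 12 / ln 21, a constant independent of n. So the limit is ln 12 / ln 21 = log_21(12).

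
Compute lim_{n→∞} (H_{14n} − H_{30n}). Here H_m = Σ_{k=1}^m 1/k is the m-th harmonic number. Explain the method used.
lim = ln(14/30) = ln(7/15)

Euler-Maclaurin gives H_m = ln m + γ + 1/(2m) + O(1/m^2). The γ and O(1/m) terms cancel in the difference:
  H_{14n} − H_{30n} = ln(14n) − ln(30n) + O(1/n) = ln(14/30) + O(1/n).
Hence the limit is ln(14/30) = ln(7/15).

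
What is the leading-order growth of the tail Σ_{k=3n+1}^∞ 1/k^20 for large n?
Σ_{k>3n} 1/k^20 ~ 1/(19 · (3n)^19)

Compare to the integral: ∫_{3n}^∞ x^(−20) dx = [−x^(−19)/19]_{3n}^∞ = 1/((20−1)·(3n)^19). Euler-Maclaurin then gives
  Σ_{k>3n} 1/k^20 = ∫_{3n}^∞ dx/x^20 − 1/(2·(3n)^20) + O(1/(3n)^21).
(Equivalently this is ζ(20) − Σ_{k≤3n} 1/k^20.)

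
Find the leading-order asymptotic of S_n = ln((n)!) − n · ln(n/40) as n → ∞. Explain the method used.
S_n ~ n · (ln 40 − 1) + O(ln n)

Stirling: ln((n)!) = n ln(n) − n + O(ln n).
  S_n = n ln(n) − n − n ln(n/40) + O(ln n)
      = n ln(n) − n ln n + n ln 40 − n + O(ln n)
      = n ln 40 − n + O(ln n)
      = n (ln 40 − 1) + O(ln n).
Numerically ln(40) − 1 ≈ 2.6889.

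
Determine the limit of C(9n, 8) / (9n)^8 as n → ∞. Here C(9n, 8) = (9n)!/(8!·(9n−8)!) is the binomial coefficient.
lim = 1/8! = 1/40320

With N = 9n → ∞: C(N, 8) / N^8 = [N(N−1)…(N−7)] / (8! · N^8) = (1/8!) · 1 · (1 − 1/(9n)) · … · (1 − 7/(9n)). Each factor → 1 as N → ∞, so the limit is 1/8! = 1/40320.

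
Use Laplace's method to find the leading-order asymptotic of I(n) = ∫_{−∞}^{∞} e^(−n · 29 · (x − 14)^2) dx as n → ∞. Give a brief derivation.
I(n) = sqrt(π/(29n))

Here φ(x) = 29 · (x − 14)^2 has its unique minimum at x* = 14 with φ(x*) = 0 and φ''(x*) = 58. Laplace's method gives
  I(n) ~ e^(−n φ(x*)) · sqrt(2π / (n · φ''(x*))) = sqrt(2π / (58n)) = sqrt(π/(29n)).
This is exact: substituting u = (x − 14)·sqrt(29n) gives I(n) = (1/sqrt(29n)) ∫_{−∞}^{∞} e^(−u^2) du = sqrt(π/(29n)).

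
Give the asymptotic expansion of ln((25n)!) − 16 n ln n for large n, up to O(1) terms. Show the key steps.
ln((25n)!) − 16 n ln n = 9 n ln n + 25(ln 25 − 1) n + (1/2) ln(2π·25n) + O(1/n)

Stirling: ln((25n)!) = 25n ln(25n) − 25n + (1/2) ln(2π·25n) + O(1/n).
Expand 25n ln(25n) = 25n (ln n + ln 25) = 25n ln n + 25n ln 25.
Subtract 16n ln n: leading term is (25 − 16) n ln n = 9 n ln n. The next term is 25n ln 25 − 25n = 25(ln 25 − 1) n. Then the (1/2) ln(2π·25n) correction.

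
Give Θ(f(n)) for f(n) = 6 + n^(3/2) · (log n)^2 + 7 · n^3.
f(n) ∈ Θ(n^3)

Compare the terms by growth order. For large n, n^a · (log n)^b dominates n^a' · (log n)^b' iff a > a', or (a = a' and b > b'). Ranking the 3 terms shows the dominant one is 7 · n^3. Hence f(n) ∈ Θ(n^3).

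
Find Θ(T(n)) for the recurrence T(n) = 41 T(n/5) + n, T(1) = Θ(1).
T(n) = Θ(n^(log_5 41))

Master theorem: compare f(n) = n to n^(log_5 41) where log_5 41 ≈ 2.307. Since 1 < log_5 41, we have f(n) = O(n^(log_5 41 − ε)) for some ε > 0 — Case 1. Hence T(n) = Θ(n^(log_5 41)).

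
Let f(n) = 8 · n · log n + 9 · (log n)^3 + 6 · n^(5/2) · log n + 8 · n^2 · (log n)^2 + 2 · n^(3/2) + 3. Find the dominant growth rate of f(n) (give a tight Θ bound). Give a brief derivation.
f(n) ∈ Θ(n^(5/2) · log n)

Compare the terms by growth order. For large n, n^a · (log n)^b dominates n^a' · (log n)^b' iff a > a', or (a = a' and b > b'). Ranking the 6 terms shows the dominant one is 6 · n^(5/2) · log n. Hence f(n) ∈ Θ(n^(5/2) · log n).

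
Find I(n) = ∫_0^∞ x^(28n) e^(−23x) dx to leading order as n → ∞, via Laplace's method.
I(n) ~ (sqrt(2π·28n) / 23) · (28n/(23e))^(28n)

Write the integrand as exp(28n ln x − 23x) and set f(x) = 28n ln x − 23x. Then f'(x) = 28n/x − 23 = 0 at x* = 28n/23, and f''(x*) = −28n/x*^2 = −23^2/(28n). Laplace's method (interior maximum) gives
  I(n) ~ e^(f(x*)) · sqrt(2π / |f''(x*)|)
        = exp(28n ln(28n/23) − 28n) · sqrt(2π · 28n / 23^2)
        = (28n/23)^(28n) e^(−28n) · sqrt(2π·28n) / 23
        = (sqrt(2π·28n) / 23) · (28n/(23e))^(28n).
This matches Γ(28n+1)/23^(28n+1) with Stirling applied to Γ.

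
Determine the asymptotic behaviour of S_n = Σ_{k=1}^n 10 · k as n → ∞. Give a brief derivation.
S_n ~ 5 · n^2

By integral comparison (Euler-Maclaurin), Σ_{k=1}^n 10 · k = 10 · ∫_0^n x^1 dx + O(n) = 10 · n^2/2 = 5 · n^2 + O(n). (Equivalently, Faulhaber's formula gives the same leading term.)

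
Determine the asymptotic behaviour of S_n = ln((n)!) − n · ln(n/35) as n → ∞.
S_n ~ n · (ln 35 − 1) + O(ln n)

Stirling: ln((n)!) = n ln(n) − n + O(ln n).
  S_n = n ln(n) − n − n ln(n/35) + O(ln n)
      = n ln(n) − n ln n + n ln 35 − n + O(ln n)
      = n ln 35 − n + O(ln n)
      = n (ln 35 − 1) + O(ln n).
Numerically ln(35) − 1 ≈ 2.5553.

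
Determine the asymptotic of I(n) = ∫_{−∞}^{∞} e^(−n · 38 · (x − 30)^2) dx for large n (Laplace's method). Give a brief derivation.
I(n) = sqrt(π/(38n))

Here φ(x) = 38 · (x − 30)^2 has its unique minimum at x* = 30 with φ(x*) = 0 and φ''(x*) = 76. Laplace's method gives
  I(n) ~ e^(−n φ(x*)) · sqrt(2π / (n · φ''(x*))) = sqrt(2π / (76n)) = sqrt(π/(38n)).
This is exact: substituting u = (x − 30)·sqrt(38n) gives I(n) = (1/sqrt(38n)) ∫_{−∞}^{∞} e^(−u^2) du = sqrt(π/(38n)).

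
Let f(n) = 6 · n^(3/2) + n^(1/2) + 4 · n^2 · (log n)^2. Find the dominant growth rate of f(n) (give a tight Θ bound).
f(n) ∈ Θ(n^2 · (log n)^2)

Compare the terms by growth order. For large n, n^a · (log n)^b dominates n^a' · (log n)^b' iff a > a', or (a = a' and b > b'). Ranking the 3 terms shows the dominant one is 4 · n^2 · (log n)^2. Hence f(n) ∈ Θ(n^2 · (log n)^2).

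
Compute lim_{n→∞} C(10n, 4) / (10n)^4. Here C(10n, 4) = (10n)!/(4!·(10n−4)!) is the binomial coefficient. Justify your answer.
lim = 1/4! = 1/24

With N = 10n → ∞: C(N, 4) / N^4 = [N(N−1)…(N−3)] / (4! · N^4) = (1/4!) · 1 · (1 − 1/(10n)) · (1 − 2/(10n)) · (1 − 3/(10n)). Each factor → 1 as N → ∞, so the limit is 1/4! = 1/24.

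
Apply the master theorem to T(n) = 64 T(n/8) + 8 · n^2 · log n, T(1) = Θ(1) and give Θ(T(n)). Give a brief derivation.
T(n) = Θ(n^2 · (log n)^2)

Here log_8 64 = 2 and f(n) = 8 · n^2 · log n = Θ(n^(log_8 64) · (log n)^1). This is the extended Case 2 of the master theorem (f matches the critical exponent up to log factors), giving T(n) = Θ(n^(log_8 64) · (log n)^(1+1)) = Θ(n^2 · (log n)^2).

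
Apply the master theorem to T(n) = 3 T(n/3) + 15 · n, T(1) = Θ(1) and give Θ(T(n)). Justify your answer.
T(n) = Θ(n log n)

log_3 3 = 1, and f(n) = 15 · n = Θ(n^(log_3 3)). This is Case 2 of the master theorem: T(n) = Θ(f(n) · log n) = Θ(n log n).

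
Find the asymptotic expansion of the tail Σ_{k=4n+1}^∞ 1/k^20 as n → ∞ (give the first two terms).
Σ_{k>4n} 1/k^20 = 1/(19 · (4n)^19) − 1/(2 · (4n)^20) + O(1/(4n)^21)

Compare to the integral: ∫_{4n}^∞ x^(−20) dx = [−x^(−19)/19]_{4n}^∞ = 1/((20−1)·(4n)^19). The Euler-Maclaurin correction adds −f(4n)/2 = −1/(2·(4n)^20). Euler-Maclaurin then gives
  Σ_{k>4n} 1/k^20 = ∫_{4n}^∞ dx/x^20 − 1/(2·(4n)^20) + O(1/(4n)^21).
(Equivalently this is ζ(20) − Σ_{k≤4n} 1/k^20.)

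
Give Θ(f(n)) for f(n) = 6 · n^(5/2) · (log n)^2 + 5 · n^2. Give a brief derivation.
f(n) ∈ Θ(n^(5/2) · (log n)^2)

Compare the terms by growth order. For large n, n^a · (log n)^b dominates n^a' · (log n)^b' iff a > a', or (a = a' and b > b'). Ranking the 2 terms shows the dominant one is 6 · n^(5/2) · (log n)^2. Hence f(n) ∈ Θ(n^(5/2) · (log n)^2).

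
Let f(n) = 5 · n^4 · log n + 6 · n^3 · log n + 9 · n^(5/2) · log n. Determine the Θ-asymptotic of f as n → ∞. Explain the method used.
f(n) ∈ Θ(n^4 · log n)

Compare the terms by growth order. For large n, n^a · (log n)^b dominates n^a' · (log n)^b' iff a > a', or (a = a' and b > b'). Ranking the 3 terms shows the dominant one is 5 · n^4 · log n. Hence f(n) ∈ Θ(n^4 · log n).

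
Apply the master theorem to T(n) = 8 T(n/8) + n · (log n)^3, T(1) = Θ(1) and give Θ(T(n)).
T(n) = Θ(n · (log n)^4)

Here log_8 8 = 1 and f(n) = n · (log n)^3 = Θ(n^(log_8 8) · (log n)^3). This is the extended Case 2 of the master theorem (f matches the critical exponent up to log factors), giving T(n) = Θ(n^(log_8 8) · (log n)^(3+1)) = Θ(n · (log n)^4).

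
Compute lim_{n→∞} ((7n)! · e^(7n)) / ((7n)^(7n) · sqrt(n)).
lim = sqrt(2π·7)

Stirling: (7n)! ~ sqrt(2π·7n) · (7n/e)^(7n). Hence
  (7n)! · e^(7n) / (7n)^(7n) ~ sqrt(2π·7n).
Dividing by sqrt(n): sqrt(2π·7n) / sqrt(n) = sqrt(2π·7) · n^((1−1)/2), so the limit is sqrt(2π·7).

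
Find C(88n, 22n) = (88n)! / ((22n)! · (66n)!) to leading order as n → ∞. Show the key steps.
C(88n, 22n) ~ (256/27)^(22n) · sqrt(2/(3π·22n))

Write N = 22n. Apply Stirling to each factorial:
  (4N)! ~ sqrt(2π·4N) · (4N/e)^(4N),
  N! ~ sqrt(2π N) · (N/e)^N,
  (3N)! ~ sqrt(2π·3N) · (3N/e)^(3N).
The exponential factors combine to (4N)^(4N) / (N^N · (3N)^(3N)) = 4^(4N)/3^(3N) = (4^4/3^3)^N = (256/27)^N.
The square-root prefactors combine to sqrt(2π·4N) / (sqrt(2π N)·sqrt(2π·3N)) = sqrt(4 / (2π·3·N)) = sqrt(2/(3π·22n)).
Substituting N = 22n: C(88n, 22n) ~ (256/27)^(22n) · sqrt(2/(3π·22n)).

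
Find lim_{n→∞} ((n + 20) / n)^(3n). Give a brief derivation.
lim = e^60

Rewrite as (1 + 20/n)^(3n). By the standard limit (1 + x/n)^n → e^x, we have (1 + 20/n)^n → e^20, and raising to the 3rd power gives e^60.
More precisely, ln[(1 + 20/n)^(3n)] = 3n · ln(1 + 20/n) = 3n · (20/n + O(1/n^2)) = 60 + O(1/n) → 60.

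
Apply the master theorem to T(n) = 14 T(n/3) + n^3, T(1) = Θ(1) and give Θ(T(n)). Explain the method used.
T(n) = Θ(n^3)

log_3 14 ≈ 2.402. f(n) = n^3 dominates n^(log_3 14) since 3 > 2.402, and the regularity condition a·f(n/b) = 14·(n/3)^3 = (14/27)·n^3 ≤ c·f(n) holds with c = 14/27 ≈ 0.519 < 1. So this is Case 3: T(n) = Θ(f(n)) = Θ(n^3).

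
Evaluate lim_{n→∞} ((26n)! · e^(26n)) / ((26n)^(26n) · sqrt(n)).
lim = sqrt(2π·26)

Stirling: (26n)! ~ sqrt(2π·26n) · (26n/e)^(26n). Hence
  (26n)! · e^(26n) / (26n)^(26n) ~ sqrt(2π·26n).
Dividing by sqrt(n): sqrt(2π·26n) / sqrt(n) = sqrt(2π·26) · n^((1−1)/2), so the limit is sqrt(2π·26).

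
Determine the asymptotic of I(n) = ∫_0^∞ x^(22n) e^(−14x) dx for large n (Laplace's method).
I(n) ~ (sqrt(2π·22n) / 14) · (22n/(14e))^(22n)

Write the integrand as exp(22n ln x − 14x) and set f(x) = 22n ln x − 14x. Then f'(x) = 22n/x − 14 = 0 at x* = 22n/14, and f''(x*) = −22n/x*^2 = −14^2/(22n). Laplace's method (interior maximum) gives
  I(n) ~ e^(f(x*)) · sqrt(2π / |f''(x*)|)
        = exp(22n ln(22n/14) − 22n) · sqrt(2π · 22n / 14^2)
        = (22n/14)^(22n) e^(−22n) · sqrt(2π·22n) / 14
        = (sqrt(2π·22n) / 14) · (22n/(14e))^(22n).
This matches Γ(22n+1)/14^(22n+1) with Stirling applied to Γ.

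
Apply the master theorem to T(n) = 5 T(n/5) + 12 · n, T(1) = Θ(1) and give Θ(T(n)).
T(n) = Θ(n log n)

log_5 5 = 1, and f(n) = 12 · n = Θ(n^(log_5 5)). This is Case 2 of the master theorem: T(n) = Θ(f(n) · log n) = Θ(n log n).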